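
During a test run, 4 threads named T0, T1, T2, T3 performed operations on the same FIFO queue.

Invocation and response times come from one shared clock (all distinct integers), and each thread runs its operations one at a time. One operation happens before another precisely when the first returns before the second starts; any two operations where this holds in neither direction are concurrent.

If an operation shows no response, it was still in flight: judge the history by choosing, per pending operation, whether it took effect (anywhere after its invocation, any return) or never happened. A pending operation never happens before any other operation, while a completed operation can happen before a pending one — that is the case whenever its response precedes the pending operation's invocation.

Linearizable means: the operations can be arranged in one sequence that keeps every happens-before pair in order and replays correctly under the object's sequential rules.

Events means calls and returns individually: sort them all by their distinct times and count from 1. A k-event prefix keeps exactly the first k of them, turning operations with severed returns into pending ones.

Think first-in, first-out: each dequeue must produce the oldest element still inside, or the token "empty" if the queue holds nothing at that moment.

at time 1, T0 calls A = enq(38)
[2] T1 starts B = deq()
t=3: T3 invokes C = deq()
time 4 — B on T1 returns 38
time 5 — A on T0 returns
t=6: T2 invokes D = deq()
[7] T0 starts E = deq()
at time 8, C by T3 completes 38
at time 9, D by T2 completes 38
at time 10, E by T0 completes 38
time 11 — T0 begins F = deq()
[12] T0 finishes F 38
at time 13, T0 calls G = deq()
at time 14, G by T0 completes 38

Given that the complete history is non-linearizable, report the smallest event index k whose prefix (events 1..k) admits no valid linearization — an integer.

a valid linearization of events 1..7 exists, for instance A, B:
1. A enq(38), leaving queue <38>
2. B deq() → 38, leaving queue <>
include event 8 — C responding at 8 — and every candidate order breaks
completion choices over the 2 pending operations (D, E) were checked; none helps
e.g. A, B, C (pending dropped): illegal at step 3, since C deq() → 38 cannot apply there
e.g. A, C, B (pending dropped): illegal at step 3, since B deq() → 38 cannot apply there

8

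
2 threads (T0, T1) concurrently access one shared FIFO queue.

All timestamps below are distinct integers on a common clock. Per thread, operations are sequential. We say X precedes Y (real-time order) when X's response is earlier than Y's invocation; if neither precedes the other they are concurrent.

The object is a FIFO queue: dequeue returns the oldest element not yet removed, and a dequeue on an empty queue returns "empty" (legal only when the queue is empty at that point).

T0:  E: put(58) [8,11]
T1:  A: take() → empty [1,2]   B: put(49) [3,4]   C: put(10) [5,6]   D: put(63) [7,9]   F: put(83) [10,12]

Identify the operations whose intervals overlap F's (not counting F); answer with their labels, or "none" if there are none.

concurrent with F ([10,12]): every op whose interval crosses 10..12
A [1,2]: before
B [3,4]: before
C [5,6]: before
D [7,9]: before
E [8,11]: concurrent

E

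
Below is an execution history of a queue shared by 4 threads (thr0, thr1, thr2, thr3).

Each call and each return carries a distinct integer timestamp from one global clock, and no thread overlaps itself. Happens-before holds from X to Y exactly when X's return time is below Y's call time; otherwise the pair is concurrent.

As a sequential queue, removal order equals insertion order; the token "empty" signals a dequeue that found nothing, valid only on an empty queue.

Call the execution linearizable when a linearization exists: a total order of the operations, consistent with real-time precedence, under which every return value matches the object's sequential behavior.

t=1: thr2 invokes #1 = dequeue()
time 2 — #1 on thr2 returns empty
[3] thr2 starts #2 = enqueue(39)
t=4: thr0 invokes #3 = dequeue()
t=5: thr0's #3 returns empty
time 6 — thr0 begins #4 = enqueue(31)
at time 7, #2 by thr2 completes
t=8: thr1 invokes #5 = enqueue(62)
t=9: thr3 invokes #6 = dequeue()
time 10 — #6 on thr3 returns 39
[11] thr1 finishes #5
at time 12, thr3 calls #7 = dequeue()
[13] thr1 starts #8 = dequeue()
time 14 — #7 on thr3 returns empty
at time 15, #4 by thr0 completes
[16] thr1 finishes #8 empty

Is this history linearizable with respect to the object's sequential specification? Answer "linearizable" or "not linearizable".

through event 15 a valid linearization exists; event 16 (#8 responding at time 16) ends that
44 orders of the 8 completed queue ops respect real time; none is legal
e.g. #1, #2, #3, #4, #5, #6, #7, #8: illegal at step 3, since #3 dequeue() → empty cannot apply there
e.g. #1, #2, #3, #4, #5, #6, #8, #7: illegal at step 3, since #3 dequeue() → empty cannot apply there

not linearizable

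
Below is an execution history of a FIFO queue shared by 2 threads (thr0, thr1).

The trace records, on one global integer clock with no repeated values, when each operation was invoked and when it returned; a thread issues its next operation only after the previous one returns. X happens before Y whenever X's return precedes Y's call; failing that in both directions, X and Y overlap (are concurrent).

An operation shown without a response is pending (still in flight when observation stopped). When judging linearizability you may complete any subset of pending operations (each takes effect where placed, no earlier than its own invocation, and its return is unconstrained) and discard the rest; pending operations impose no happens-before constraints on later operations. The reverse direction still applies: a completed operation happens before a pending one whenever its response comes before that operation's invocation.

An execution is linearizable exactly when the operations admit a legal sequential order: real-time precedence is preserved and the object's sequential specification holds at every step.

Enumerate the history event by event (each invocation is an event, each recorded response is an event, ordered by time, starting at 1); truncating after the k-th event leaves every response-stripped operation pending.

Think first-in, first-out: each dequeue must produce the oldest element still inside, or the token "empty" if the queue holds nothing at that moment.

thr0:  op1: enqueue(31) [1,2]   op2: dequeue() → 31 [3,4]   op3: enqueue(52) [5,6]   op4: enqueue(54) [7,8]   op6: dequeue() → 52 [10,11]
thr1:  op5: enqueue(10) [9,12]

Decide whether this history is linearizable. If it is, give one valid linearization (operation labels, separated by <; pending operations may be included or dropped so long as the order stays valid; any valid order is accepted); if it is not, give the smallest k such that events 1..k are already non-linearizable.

after step 1 (op1 enqueue(31)): queue <31>
after step 2 (op2 dequeue() → 31): queue <>
after step 3 (op3 enqueue(52)): queue <52>
after step 4 (op4 enqueue(54)): queue <52,54>
after step 5 (op5 enqueue(10)): queue <52,54,10>
after step 6 (op6 dequeue() → 52): queue <54,10>

linearizable — witness: op1 < op2 < op3 < op4 < op5 < op6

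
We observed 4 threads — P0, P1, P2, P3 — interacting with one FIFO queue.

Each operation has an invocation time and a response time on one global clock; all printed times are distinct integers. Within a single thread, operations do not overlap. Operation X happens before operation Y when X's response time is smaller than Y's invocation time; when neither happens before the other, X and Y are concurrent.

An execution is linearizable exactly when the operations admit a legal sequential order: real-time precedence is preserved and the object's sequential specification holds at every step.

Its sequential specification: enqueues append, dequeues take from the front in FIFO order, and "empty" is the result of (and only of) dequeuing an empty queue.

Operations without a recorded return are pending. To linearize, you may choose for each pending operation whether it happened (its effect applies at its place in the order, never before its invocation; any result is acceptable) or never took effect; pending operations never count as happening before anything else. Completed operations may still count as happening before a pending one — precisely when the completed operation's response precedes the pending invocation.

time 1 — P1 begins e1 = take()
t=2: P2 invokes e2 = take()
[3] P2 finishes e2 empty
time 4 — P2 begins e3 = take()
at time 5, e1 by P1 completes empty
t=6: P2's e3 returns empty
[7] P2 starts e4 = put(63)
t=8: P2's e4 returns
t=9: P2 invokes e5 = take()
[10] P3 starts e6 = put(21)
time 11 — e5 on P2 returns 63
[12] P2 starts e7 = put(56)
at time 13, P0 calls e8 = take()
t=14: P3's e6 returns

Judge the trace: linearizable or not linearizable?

linearizable

witness order: e1, e2, e3, e4, e5, e6
after step 1 (e1 take() → empty): queue <>
after step 2 (e2 take() → empty): queue <>
after step 3 (e3 take() → empty): queue <>
after step 4 (e4 put(63)): queue <63>
after step 5 (e5 take() → 63): queue <>
after step 6 (e6 put(21)): queue <21>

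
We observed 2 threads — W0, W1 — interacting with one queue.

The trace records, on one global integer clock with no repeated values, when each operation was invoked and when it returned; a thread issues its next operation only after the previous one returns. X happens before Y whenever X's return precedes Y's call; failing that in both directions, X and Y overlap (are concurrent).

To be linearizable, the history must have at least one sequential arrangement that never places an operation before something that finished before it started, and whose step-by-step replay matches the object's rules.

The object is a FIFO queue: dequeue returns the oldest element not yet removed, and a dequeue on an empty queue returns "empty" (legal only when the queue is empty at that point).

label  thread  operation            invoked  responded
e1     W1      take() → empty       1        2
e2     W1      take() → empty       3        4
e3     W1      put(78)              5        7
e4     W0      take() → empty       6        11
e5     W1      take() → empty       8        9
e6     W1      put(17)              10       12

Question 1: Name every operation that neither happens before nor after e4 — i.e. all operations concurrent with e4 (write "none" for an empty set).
e3, e5, e6

e4 runs from 6 to 11; window-overlapping ops are concurrent
e1 [1,2]: before
e2 [3,4]: before
e3 [5,7]: concurrent
e5 [8,9]: concurrent
e6 [10,12]: concurrent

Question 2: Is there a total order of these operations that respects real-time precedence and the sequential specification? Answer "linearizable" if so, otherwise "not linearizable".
not linearizable

cut after 10 events: linearizable; cut after 11 events (e4 responds, time 11): not linearizable
checked exhaustively: 3 real-time-consistent orders of 5 completed operations, zero legal queue replays
no completion choice of the 1 pending operation (e6) rescues it — every subset was tried
take e1, e2, e3, e4, e5 (pending dropped): step 4 already fails, because e4 take() → empty cannot occur there
take e1, e2, e3, e5, e4 (pending dropped): step 4 already fails, because e5 take() → empty cannot occur there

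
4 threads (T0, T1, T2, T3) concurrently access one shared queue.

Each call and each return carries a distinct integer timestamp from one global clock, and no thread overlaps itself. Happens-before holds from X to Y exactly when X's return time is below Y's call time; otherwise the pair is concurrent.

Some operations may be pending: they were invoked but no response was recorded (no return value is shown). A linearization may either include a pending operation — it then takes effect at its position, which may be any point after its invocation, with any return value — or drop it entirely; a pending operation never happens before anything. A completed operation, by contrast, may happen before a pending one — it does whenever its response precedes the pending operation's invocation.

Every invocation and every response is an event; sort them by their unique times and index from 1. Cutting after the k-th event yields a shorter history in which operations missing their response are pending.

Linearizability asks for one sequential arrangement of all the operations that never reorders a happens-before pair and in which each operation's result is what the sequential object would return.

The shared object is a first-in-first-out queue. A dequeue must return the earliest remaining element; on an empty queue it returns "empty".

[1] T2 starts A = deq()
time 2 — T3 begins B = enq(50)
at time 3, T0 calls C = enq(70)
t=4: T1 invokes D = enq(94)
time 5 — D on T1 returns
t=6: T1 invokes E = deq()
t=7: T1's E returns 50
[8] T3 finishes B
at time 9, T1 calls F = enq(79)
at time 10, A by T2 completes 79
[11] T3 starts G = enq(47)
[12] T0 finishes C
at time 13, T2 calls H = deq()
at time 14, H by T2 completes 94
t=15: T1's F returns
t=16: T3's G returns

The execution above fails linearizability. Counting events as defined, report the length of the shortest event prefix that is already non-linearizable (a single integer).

10

one valid order for events 1..9 is A, B, C, D, E:
1. A deq() (pending, included), leaving queue <>
2. B enq(50), leaving queue <50>
3. C enq(70) (pending, included), leaving queue <50,70>
4. D enq(94), leaving queue <50,70,94>
5. E deq() → 50, leaving queue <70,94>
adding event 10 (A responds at 10) leaves no legal real-time order
include/drop combinations of the 2 pending operations (C, F) were all tried; none helps
one such order, A, B, D, E (pending dropped), breaks at step 1 where A deq() → 79 is illegal
one such order, A, D, B, E (pending dropped), breaks at step 1 where A deq() → 79 is illegal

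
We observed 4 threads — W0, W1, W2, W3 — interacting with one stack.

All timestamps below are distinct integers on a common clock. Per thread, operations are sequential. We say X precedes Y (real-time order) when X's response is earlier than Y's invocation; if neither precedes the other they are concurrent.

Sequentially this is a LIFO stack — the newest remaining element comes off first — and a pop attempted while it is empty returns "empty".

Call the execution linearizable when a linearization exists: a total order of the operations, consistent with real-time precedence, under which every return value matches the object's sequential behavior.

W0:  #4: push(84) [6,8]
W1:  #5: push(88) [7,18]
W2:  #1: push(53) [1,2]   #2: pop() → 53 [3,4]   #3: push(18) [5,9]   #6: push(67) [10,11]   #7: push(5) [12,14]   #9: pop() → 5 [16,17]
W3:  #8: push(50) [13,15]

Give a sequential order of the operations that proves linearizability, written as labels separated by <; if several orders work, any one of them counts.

1. #1 push(53), leaving stack <53>
2. #2 pop() → 53, leaving stack <>
3. #3 push(18), leaving stack <18>
4. #4 push(84), leaving stack <18,84>
5. #5 push(88), leaving stack <18,84,88>
6. #6 push(67), leaving stack <18,84,88,67>
7. #8 push(50), leaving stack <18,84,88,67,50>
8. #7 push(5), leaving stack <18,84,88,67,50,5>
9. #9 pop() → 5, leaving stack <18,84,88,67,50>

#1 < #2 < #3 < #4 < #5 < #6 < #8 < #7 < #9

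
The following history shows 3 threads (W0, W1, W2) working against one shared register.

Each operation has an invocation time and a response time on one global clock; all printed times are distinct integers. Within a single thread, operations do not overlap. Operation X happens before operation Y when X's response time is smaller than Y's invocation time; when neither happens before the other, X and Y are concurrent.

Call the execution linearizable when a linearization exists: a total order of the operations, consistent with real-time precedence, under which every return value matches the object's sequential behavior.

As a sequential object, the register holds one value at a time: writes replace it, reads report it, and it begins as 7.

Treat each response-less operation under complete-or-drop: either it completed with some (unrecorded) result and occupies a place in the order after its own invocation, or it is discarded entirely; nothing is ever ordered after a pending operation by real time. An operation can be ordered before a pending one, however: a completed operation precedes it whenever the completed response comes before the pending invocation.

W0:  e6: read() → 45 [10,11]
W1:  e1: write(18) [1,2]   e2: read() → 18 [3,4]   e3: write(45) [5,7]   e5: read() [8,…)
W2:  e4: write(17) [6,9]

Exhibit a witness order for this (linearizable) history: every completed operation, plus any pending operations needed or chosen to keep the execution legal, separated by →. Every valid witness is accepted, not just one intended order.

1. e1 write(18), leaving value 18
2. e2 read() → 18, leaving value 18
3. e4 write(17), leaving value 17
4. e3 write(45), leaving value 45
5. e5 read() (pending, included), leaving value 45
6. e6 read() → 45, leaving value 45

e1 → e2 → e4 → e3 → e5 → e6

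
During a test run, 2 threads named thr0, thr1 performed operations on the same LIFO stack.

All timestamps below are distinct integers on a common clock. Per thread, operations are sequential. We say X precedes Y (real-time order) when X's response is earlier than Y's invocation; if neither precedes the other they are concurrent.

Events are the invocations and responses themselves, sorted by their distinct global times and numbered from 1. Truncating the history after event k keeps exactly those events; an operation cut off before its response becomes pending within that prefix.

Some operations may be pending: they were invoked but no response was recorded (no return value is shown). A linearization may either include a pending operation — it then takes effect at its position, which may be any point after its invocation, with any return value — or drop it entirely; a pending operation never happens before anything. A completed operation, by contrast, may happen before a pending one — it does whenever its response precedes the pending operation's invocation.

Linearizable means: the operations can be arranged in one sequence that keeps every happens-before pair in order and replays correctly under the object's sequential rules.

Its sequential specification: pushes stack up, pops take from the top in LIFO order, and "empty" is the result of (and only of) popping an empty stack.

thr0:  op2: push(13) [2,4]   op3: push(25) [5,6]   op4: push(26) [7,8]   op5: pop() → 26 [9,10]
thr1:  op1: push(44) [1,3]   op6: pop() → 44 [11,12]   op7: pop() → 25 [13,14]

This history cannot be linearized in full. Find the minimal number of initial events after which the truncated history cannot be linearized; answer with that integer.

events 1..11 are still linearizable — one witness is op1, op2, op3, op4, op5:
1. op1 push(44), leaving stack <44>
2. op2 push(13), leaving stack <44,13>
3. op3 push(25), leaving stack <44,13,25>
4. op4 push(26), leaving stack <44,13,25,26>
5. op5 pop() → 26, leaving stack <44,13,25>
with event 12 included (op6 responding at time 12), all real-time-consistent orders fail
sample order op1, op2, op3, op4, op5, op6 stalls at step 6 — op6 pop() → 44 has no legal effect
sample order op2, op1, op3, op4, op5, op6 stalls at step 6 — op6 pop() → 44 has no legal effect

12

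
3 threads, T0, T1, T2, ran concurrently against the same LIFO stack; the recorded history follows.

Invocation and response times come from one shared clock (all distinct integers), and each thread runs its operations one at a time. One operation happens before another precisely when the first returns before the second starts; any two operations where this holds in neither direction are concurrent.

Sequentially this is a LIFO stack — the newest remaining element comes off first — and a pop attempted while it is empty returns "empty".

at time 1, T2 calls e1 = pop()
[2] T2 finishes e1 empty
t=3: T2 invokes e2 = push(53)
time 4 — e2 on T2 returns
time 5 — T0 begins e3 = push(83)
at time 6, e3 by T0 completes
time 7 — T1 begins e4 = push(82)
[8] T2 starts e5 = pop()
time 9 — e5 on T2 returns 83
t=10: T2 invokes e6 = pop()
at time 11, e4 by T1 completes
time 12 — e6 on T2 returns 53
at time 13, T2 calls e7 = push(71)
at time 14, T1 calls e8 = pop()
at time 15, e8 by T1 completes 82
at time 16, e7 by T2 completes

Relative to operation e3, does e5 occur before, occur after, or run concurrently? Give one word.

after

e5 spans [8,9], e3 spans [5,6]
resp(e3)=6 < inv(e5)=8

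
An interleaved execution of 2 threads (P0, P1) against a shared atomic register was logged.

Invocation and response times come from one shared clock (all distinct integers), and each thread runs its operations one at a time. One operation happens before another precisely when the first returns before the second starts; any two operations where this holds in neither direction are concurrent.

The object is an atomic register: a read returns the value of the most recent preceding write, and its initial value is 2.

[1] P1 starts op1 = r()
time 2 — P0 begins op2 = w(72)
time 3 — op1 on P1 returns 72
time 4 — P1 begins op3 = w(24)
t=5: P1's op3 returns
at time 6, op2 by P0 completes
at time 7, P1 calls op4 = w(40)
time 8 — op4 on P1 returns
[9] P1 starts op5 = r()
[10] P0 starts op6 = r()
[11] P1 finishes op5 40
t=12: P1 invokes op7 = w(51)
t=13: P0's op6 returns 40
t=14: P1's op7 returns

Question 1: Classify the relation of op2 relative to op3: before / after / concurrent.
op2 spans [2,6], op3 spans [4,5]
the intervals overlap in both directions

concurrent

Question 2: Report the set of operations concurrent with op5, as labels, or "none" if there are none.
concurrent with op5 ([9,11]): every op whose interval crosses 9..11
op1 [1,3]: before
op2 [2,6]: before
op3 [4,5]: before
op4 [7,8]: before
op6 [10,13]: concurrent
op7 [12,14]: after

op6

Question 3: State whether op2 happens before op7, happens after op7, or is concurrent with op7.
op2 spans [2,6], op7 spans [12,14]
resp(op2)=6 < inv(op7)=12

before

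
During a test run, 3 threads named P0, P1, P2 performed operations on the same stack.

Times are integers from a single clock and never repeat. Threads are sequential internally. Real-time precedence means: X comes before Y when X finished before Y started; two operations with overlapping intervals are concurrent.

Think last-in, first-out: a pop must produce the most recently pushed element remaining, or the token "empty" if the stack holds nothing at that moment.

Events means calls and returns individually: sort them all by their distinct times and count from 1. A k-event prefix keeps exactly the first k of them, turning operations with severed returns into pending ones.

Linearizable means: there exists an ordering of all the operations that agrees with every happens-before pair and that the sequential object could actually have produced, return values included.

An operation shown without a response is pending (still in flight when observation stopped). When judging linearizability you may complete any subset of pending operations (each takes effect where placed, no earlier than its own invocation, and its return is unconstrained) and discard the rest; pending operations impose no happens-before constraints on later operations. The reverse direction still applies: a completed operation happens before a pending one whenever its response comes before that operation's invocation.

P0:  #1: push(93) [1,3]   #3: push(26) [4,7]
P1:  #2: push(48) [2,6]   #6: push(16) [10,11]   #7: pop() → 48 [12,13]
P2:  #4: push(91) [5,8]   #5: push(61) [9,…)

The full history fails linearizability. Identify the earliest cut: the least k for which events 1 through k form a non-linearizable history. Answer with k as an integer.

13

events 1..12 are linearizable; a witness order is #1, #2, #3, #4, #5, #6:
step 1: #1 push(93) — stack <93>
step 2: #2 push(48) — stack <93,48>
step 3: #3 push(26) — stack <93,48,26>
step 4: #4 push(91) — stack <93,48,26,91>
step 5: #5 push(61) (pending, included) — stack <93,48,26,91,61>
step 6: #6 push(16) — stack <93,48,26,91,61,16>
event 13 — #7's response, time 13 — after it, nothing linearizes
no completion choice of the 1 pending operation (#5) rescues it — every subset was tried
take #1, #2, #3, #4, #6, #7 (pending dropped): step 6 already fails, because #7 pop() → 48 cannot occur there
take #1, #2, #4, #3, #6, #7 (pending dropped): step 6 already fails, because #7 pop() → 48 cannot occur there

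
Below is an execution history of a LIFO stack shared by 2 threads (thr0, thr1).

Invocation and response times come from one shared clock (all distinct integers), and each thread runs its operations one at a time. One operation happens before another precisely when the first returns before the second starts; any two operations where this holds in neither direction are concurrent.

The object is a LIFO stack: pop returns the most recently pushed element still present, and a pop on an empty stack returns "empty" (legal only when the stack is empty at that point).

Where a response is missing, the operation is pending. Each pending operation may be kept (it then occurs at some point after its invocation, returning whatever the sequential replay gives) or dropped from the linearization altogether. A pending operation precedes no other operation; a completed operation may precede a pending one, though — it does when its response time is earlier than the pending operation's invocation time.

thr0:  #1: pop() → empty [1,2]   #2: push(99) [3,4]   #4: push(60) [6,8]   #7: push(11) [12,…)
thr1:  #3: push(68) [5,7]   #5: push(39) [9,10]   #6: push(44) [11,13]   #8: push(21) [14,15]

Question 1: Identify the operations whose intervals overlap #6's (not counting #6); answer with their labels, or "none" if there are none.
Answer: #7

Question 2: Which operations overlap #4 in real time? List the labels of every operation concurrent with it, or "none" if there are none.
Answer: #3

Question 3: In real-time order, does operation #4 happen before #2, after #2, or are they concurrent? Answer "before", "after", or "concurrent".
Answer: after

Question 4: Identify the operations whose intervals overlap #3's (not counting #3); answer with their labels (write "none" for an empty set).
Answer: #4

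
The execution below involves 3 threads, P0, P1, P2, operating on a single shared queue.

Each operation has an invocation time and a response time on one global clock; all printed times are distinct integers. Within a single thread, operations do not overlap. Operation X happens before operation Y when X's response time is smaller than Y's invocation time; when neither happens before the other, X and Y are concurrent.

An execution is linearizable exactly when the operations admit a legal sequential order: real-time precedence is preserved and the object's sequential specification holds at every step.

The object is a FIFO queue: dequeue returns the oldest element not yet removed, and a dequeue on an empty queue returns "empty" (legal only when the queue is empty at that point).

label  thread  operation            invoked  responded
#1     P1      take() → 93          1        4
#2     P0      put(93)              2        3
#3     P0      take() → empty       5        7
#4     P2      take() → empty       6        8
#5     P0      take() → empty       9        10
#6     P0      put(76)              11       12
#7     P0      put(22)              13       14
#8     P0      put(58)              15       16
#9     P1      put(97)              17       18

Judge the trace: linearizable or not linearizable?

linearizable

one valid linearization: #2, #1, #3, #4, #5, #6, #7, #8, #9
1. #2 put(93), leaving queue <93>
2. #1 take() → 93, leaving queue <>
3. #3 take() → empty, leaving queue <>
4. #4 take() → empty, leaving queue <>
5. #5 take() → empty, leaving queue <>
6. #6 put(76), leaving queue <76>
7. #7 put(22), leaving queue <76,22>
8. #8 put(58), leaving queue <76,22,58>
9. #9 put(97), leaving queue <76,22,58,97>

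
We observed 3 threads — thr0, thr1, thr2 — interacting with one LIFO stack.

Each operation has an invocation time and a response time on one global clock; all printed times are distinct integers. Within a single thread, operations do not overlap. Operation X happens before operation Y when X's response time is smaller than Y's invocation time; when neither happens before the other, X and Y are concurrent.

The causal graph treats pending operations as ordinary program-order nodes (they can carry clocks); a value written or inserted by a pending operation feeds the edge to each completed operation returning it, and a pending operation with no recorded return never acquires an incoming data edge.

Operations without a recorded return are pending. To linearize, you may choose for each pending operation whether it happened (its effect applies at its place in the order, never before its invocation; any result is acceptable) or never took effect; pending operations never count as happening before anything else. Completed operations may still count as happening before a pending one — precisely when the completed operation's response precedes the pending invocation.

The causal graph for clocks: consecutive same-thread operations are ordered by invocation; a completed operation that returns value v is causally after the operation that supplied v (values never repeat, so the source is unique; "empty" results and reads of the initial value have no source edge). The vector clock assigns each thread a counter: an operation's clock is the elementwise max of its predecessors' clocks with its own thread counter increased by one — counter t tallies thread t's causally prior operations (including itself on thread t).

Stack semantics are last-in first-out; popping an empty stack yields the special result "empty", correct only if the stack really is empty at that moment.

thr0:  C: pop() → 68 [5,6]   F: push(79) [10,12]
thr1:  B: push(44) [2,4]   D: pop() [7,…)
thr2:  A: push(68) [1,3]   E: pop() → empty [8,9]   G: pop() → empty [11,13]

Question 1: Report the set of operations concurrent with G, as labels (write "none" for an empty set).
G spans [11,13]; an op avoiding the whole window 11..13 is ordered, any other is concurrent
A [1,3]: before
B [2,4]: before
C [5,6]: before
D [7,…): concurrent
E [8,9]: before
F [10,12]: concurrent

D, F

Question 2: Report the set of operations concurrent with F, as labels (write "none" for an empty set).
overlap test against F [10,12]: concurrent iff the interval meets 10..12
A [1,3]: before
B [2,4]: before
C [5,6]: before
D [7,…): concurrent
E [8,9]: before
G [11,13]: concurrent

D, G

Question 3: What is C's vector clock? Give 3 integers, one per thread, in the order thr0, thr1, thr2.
A, invoked 1, has no incoming edges; only thr2's bump applies → (0, 0, 1)
B, invoked 2, has no incoming edges; only thr1's bump applies → (0, 1, 0)
merge at E (invoked 8): VC(A)=(0, 0, 1), own-thread bump on thr2 → (0, 0, 2)
merge at D (invoked 7): VC(B)=(0, 1, 0), own-thread bump on thr1 → (0, 2, 0)
merge at C (invoked 5): VC(A)=(0, 0, 1), own-thread bump on thr0 → (1, 0, 1)
merge at G (invoked 11): VC(E)=(0, 0, 2), own-thread bump on thr2 → (0, 0, 3)
merge at F (invoked 10): VC(C)=(1, 0, 1), own-thread bump on thr0 → (2, 0, 1)
target: VC(C) = (1, 0, 1)

(1, 0, 1)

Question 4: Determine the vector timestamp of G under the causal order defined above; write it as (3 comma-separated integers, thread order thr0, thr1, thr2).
invoked at 1, A has no predecessors; its own thr2 bump gives (0, 0, 1)
invoked at 2, B has no predecessors; its own thr1 bump gives (0, 1, 0)
invoked at 8, E merges VC(A)=(0, 0, 1) and bumps thr2's slot → (0, 0, 2)
invoked at 7, D merges VC(B)=(0, 1, 0) and bumps thr1's slot → (0, 2, 0)
invoked at 5, C merges VC(A)=(0, 0, 1) and bumps thr0's slot → (1, 0, 1)
invoked at 11, G merges VC(E)=(0, 0, 2) and bumps thr2's slot → (0, 0, 3)
invoked at 10, F merges VC(C)=(1, 0, 1) and bumps thr0's slot → (2, 0, 1)
target: VC(G) = (0, 0, 3)

(0, 0, 3)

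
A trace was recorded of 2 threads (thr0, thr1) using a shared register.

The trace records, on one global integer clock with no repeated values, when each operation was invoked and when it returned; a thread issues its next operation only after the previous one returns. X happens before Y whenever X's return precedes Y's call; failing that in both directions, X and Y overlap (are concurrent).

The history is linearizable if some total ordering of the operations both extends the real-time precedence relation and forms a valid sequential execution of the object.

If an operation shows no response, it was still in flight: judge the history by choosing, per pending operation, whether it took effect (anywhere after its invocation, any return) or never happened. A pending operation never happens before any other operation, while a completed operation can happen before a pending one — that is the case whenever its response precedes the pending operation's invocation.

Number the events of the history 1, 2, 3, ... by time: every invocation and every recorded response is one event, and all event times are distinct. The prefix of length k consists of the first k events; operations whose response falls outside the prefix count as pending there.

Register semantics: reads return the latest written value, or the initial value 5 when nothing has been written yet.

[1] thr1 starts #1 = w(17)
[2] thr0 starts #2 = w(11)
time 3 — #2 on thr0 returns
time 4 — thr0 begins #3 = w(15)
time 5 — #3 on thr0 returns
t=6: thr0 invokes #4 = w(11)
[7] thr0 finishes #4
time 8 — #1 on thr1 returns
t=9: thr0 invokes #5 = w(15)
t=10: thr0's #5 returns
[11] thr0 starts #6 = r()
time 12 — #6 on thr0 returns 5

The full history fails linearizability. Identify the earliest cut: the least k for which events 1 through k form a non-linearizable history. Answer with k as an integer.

12

events 1..11 are linearizable; a witness order is #1, #2, #3, #4, #5:
1. #1 w(17), leaving value 17
2. #2 w(11), leaving value 11
3. #3 w(15), leaving value 15
4. #4 w(11), leaving value 11
5. #5 w(15), leaving value 15
adding event 12 (#6 responds at 12) leaves no legal real-time order
one such order, #1, #2, #3, #4, #5, #6, breaks at step 6 where #6 r() → 5 is illegal
one such order, #2, #1, #3, #4, #5, #6, breaks at step 6 where #6 r() → 5 is illegal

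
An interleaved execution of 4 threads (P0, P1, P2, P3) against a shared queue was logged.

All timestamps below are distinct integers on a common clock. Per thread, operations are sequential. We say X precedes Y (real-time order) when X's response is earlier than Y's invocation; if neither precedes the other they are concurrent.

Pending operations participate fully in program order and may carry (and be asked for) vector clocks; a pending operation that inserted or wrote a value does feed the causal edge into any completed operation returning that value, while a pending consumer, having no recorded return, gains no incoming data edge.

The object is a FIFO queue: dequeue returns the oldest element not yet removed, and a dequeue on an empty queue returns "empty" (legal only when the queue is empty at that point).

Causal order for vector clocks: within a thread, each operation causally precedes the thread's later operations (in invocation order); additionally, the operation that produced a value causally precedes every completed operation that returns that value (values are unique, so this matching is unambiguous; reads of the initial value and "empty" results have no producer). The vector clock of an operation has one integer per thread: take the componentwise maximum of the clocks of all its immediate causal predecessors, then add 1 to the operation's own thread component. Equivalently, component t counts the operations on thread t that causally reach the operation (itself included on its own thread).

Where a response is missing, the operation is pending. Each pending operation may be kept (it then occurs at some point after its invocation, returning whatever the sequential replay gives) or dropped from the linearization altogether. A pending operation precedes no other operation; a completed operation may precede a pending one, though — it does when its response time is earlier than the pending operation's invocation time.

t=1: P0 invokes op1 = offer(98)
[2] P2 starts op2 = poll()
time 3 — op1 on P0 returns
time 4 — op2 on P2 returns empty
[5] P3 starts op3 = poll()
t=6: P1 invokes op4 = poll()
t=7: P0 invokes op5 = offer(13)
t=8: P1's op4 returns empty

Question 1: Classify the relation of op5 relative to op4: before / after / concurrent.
op5 spans [7,…), op4 spans [6,8]
the intervals overlap in both directions

concurrent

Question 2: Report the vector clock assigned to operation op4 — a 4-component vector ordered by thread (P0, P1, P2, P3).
root op op3, invoked 5: fresh clock plus P3's own tick → (0, 0, 0, 1)
root op op2, invoked 2: fresh clock plus P2's own tick → (0, 0, 1, 0)
root op op4, invoked 6: fresh clock plus P1's own tick → (0, 1, 0, 0)
root op op1, invoked 1: fresh clock plus P0's own tick → (1, 0, 0, 0)
op5 (invocation 7): componentwise max over VC(op1)=(1, 0, 0, 0), +1 at P0, giving (2, 0, 0, 0)
target: VC(op4) = (0, 1, 0, 0)

(0, 1, 0, 0)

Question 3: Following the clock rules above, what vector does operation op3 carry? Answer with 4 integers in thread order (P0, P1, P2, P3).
op3 (invocation 5): nothing precedes it; P3's component alone gives (0, 0, 0, 1)
op2 (invocation 2): nothing precedes it; P2's component alone gives (0, 0, 1, 0)
op4 (invocation 6): nothing precedes it; P1's component alone gives (0, 1, 0, 0)
op1 (invocation 1): nothing precedes it; P0's component alone gives (1, 0, 0, 0)
invoked at 7, op5 merges VC(op1)=(1, 0, 0, 0) and bumps P0's slot → (2, 0, 0, 0)
target: VC(op3) = (0, 0, 0, 1)

(0, 0, 0, 1)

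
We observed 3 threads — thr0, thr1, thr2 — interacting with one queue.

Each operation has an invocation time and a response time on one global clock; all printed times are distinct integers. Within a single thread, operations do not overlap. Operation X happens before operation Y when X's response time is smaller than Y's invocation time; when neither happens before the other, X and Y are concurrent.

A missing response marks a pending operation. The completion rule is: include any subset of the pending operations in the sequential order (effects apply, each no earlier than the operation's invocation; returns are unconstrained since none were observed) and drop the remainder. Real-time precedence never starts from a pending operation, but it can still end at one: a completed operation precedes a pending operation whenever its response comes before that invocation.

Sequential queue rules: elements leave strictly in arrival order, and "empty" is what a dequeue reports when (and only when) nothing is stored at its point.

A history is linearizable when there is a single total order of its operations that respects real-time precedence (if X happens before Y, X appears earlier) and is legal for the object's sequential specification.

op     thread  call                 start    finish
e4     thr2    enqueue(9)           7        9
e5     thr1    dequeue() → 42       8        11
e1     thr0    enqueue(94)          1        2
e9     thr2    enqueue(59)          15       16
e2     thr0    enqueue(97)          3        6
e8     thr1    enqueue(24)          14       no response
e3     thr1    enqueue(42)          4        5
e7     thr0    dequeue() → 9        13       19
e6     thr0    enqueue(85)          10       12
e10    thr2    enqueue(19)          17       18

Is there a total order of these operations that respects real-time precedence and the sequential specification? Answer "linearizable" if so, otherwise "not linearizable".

not linearizable

through event 10 a valid linearization exists; event 11 (e5 responding at time 11) ends that
5 completed operations, 4 real-time-consistent orders — every queue replay fails
include/drop combinations of the 1 pending operation (e6) were all tried; none helps
sample order e1, e2, e3, e4, e5 (pending dropped) stalls at step 5 — e5 dequeue() → 42 has no legal effect
sample order e1, e2, e3, e5, e4 (pending dropped) stalls at step 4 — e5 dequeue() → 42 has no legal effect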